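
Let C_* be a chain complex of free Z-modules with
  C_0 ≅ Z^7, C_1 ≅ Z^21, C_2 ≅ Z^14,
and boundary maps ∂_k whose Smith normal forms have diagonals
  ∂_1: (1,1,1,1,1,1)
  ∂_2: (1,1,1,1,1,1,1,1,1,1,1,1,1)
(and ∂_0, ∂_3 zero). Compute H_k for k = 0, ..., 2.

H_0 ≅ Z,  H_1 ≅ Z^2,  H_2 ≅ Z.

H_0: b_0 = 7 − 0 − 6 = 1; torsion from ∂_1 factors > 1: none. So H_0 ≅ Z.
H_1: b_1 = 21 − 6 − 13 = 2; torsion from ∂_2 factors > 1: none. So H_1 ≅ Z^2.
H_2: b_2 = 14 − 13 − 0 = 1; torsion from ∂_3 factors > 1: none. So H_2 ≅ Z.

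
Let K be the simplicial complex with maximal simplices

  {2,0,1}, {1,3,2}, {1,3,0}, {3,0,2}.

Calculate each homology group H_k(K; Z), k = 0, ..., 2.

Order the vertices as 0 < 1 < 2 < 3. Listing each simplex with vertices in this order, K has dimension 2 with simplices:

  0-simplices (4): [0], [1], [2], [3]
  1-simplices (6): [0,1], [0,2], [0,3], [1,2], [1,3], [2,3]
  2-simplices (4): [0,1,2], [0,1,3], [0,2,3], [1,2,3]

so the chain groups are C_0 ≅ Z^4, C_1 ≅ Z^6, C_2 ≅ Z^4.

Boundary ∂_1: C_1 → C_0 maps an edge to its endpoints' difference, ∂[p,q] = q − p. For instance
  ∂[0,1] = [1] − [0].
The 4×6 boundary matrix has rank 3 and Smith normal form diag(1,1,1).

∂_2: C_2 → C_1 maps a triangle to the signed sum of its edges. For instance
  ∂[0,1,2] = [1,2] − [0,2] + [0,1],
  ∂[0,2,3] = [2,3] − [0,3] + [0,2].
The resulting 6×4 matrix has rank 3, and its Smith normal form has invariant factors (1,1,1).

Reading off H_k = ker ∂_k / im ∂_{k+1}:

  H_0: rank C_0 − rank ∂_1 = 4 − 3 = 1, and the invariant factors of ∂_1 are all 1, so H_0 ≅ Z.
  H_1: rank ker ∂_1 − rank ∂_2 = (6 − 3) − 3 = 0, and the invariant factors of ∂_2 are all 1, so H_1 ≅ 0.
  H_2: rank ker ∂_2 − rank ∂_3 = (4 − 3) − 0 = 1, and there is no ∂_3, so H_2 ≅ Z.

(K is a triangulation of the 2-sphere S^2.)

H_0 = Z,  H_1 = 0,  H_2 = Z.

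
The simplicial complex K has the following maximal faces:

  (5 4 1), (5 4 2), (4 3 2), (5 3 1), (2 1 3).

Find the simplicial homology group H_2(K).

We work with the vertex ordering 1 < 2 < 3 < 4 < 5. The simplices of K, each written with vertices in increasing order, are:

  0-simplices (5): [1], [2], [3], [4], [5]
  1-simplices (10): [1,2], [1,3], [1,4], [1,5], [2,3], [2,4], [2,5], [3,4], [3,5], [4,5]
  2-simplices (5): [1,2,3], [1,3,5], [1,4,5], [2,3,4], [2,4,5]

so the chain groups are C_0 ≅ Z^5, C_1 ≅ Z^10, C_2 ≅ Z^5.

Boundary ∂_1: C_1 → C_0 sends each edge [p,q] (with p < q) to q − p. For instance
  ∂[2,5] = [5] − [2].
This gives a 5×10 integer matrix of rank 4; reducing to Smith normal form yields diagonal entries (1,1,1,1).

The boundary map ∂_2: C_2 → C_1 acts by ∂[p,q,r] = [q,r] − [p,r] + [p,q]. For instance
  ∂[2,3,4] = [3,4] − [2,4] + [2,3],
  ∂[1,2,3] = [2,3] − [1,3] + [1,2].
As a 10×5 matrix over Z this has rank 5, with invariant factors (1,1,1,1,1).

Computing H_k = (kernel of ∂_k) / (image of ∂_{k+1}):

  H_2: rank ker ∂_2 − rank ∂_3 = (5 − 5) − 0 = 0, and there is no ∂_3, so H_2 ≅ 0.

H_2 ≅ 0.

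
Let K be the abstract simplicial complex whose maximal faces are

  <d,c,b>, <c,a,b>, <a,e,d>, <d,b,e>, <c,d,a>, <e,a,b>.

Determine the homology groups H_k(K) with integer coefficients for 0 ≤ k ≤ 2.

H_0 ≅ Z,  H_1 = 0,  H_2 ≅ Z.

Fix the vertex order a < b < c < d < e and write every simplex with vertices in increasing order. Then dim K = 2 and the simplices of K are:

  0-simplices (5): a, b, c, d, e
  1-simplices (9): ab, ac, ad, ae, bc, bd, be, cd, de
  2-simplices (6): abc, abe, acd, ade, bcd, bde

so the chain groups are C_0 ≅ Z^5, C_1 ≅ Z^9, C_2 ≅ Z^6.

The boundary map ∂_1: C_1 → C_0 maps an edge to its endpoints' difference, ∂[p,q] = q − p.
As a 5×9 matrix over Z this has rank 4, with invariant factors (1,1,1,1).

∂_2: C_2 → C_1 sends each 2-simplex [p,q,r] to [q,r] − [p,r] + [p,q]. For instance
  ∂abc = bc − ac + ab,
  ∂ade = de − ae + ad.
The resulting 9×6 matrix has rank 5, and its Smith normal form has invariant factors (1,1,1,1,1).

From H_k ≅ ker(∂_k) / im(∂_{k+1}) we obtain:

  H_0: rank C_0 − rank ∂_1 = 5 − 4 = 1, and the invariant factors of ∂_1 are all 1, so H_0 ≅ Z.
  H_1: rank ker ∂_1 − rank ∂_2 = (9 − 4) − 5 = 0, and the invariant factors of ∂_2 are all 1, so H_1 ≅ 0.
  H_2: rank ker ∂_2 − rank ∂_3 = (6 − 5) − 0 = 1, and there is no ∂_3, so H_2 ≅ Z.

(K is a triangulation of the 2-sphere S^2.)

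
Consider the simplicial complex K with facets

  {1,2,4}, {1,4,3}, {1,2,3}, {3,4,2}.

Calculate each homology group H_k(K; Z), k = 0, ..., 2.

H_0 = Z,  H_1 = 0,  H_2 = Z.

K has 4 vertices, 6 edges, 4 triangles.
rank ∂_0 = 0, rank ∂_1 = 3 ⇒ b_0 = 4 − 0 − 3 = 1; all invariant factors of ∂_1 are 1 so no torsion. So H_0 ≅ Z.
rank ∂_1 = 3, rank ∂_2 = 3 ⇒ b_1 = 6 − 3 − 3 = 0; all invariant factors of ∂_2 are 1 so no torsion. So H_1 ≅ 0.
rank ∂_2 = 3, rank ∂_3 = 0 ⇒ b_2 = 4 − 3 − 0 = 1. So H_2 ≅ Z.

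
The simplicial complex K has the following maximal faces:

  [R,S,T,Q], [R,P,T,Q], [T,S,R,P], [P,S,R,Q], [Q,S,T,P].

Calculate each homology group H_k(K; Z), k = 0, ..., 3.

H_0 = Z,  H_1 = 0,  H_2 = 0,  H_3 = Z.

Take the total order P < Q < R < S < T on the vertex set. Then K (dimension 3) consists of the simplices:

  0-simplices (5): P, Q, R, S, T
  1-simplices (10): PQ, PR, PS, PT, QR, QS, QT, RS, RT, ST
  2-simplices (10): PQR, PQS, PQT, PRS, PRT, PST, QRS, QRT, QST, RST
  3-simplices (5): PQRS, PQRT, PQST, PRST, QRST

Hence C_0 ≅ Z^5, C_1 ≅ Z^10, C_2 ≅ Z^10, C_3 ≅ Z^5.

Boundary ∂_1: C_1 → C_0 sends each edge [p,q] (with p < q) to q − p.
The resulting 5×10 matrix has rank 4, and its Smith normal form has invariant factors (1,1,1,1).

Boundary ∂_2: C_2 → C_1 acts by ∂[p,q,r] = [q,r] − [p,r] + [p,q]. For instance
  ∂QRS = RS − QS + QR,
  ∂PRS = RS − PS + PR.
This gives a 10×10 integer matrix of rank 6; reducing to Smith normal form yields diagonal entries (1,1,1,1,1,1).

The boundary map ∂_3: C_3 → C_2 sends each 3-simplex σ to the alternating sum Σ_i (−1)^i (σ with its i-th vertex removed). For instance
  ∂QRST = RST − QST + QRT − QRS,
  ∂PQRS = QRS − PRS + PQS − PQR.
The resulting 10×5 matrix has rank 4, and its Smith normal form has invariant factors (1,1,1,1).

Computing H_k = (kernel of ∂_k) / (image of ∂_{k+1}):

  H_0: rank C_0 − rank ∂_1 = 5 − 4 = 1, and the invariant factors of ∂_1 are all 1, so H_0 ≅ Z.
  H_1: rank ker ∂_1 − rank ∂_2 = (10 − 4) − 6 = 0, and the invariant factors of ∂_2 are all 1, so H_1 ≅ 0.
  H_2: rank ker ∂_2 − rank ∂_3 = (10 − 6) − 4 = 0, and the invariant factors of ∂_3 are all 1, so H_2 ≅ 0.
  H_3: rank ker ∂_3 − rank ∂_4 = (5 − 4) − 0 = 1, and there is no ∂_4, so H_3 ≅ Z.

(K is a triangulation of the 3-sphere S^3.)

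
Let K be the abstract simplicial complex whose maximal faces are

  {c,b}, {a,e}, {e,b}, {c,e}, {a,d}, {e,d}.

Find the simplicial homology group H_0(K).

Order the vertices as a < b < c < d < e. Listing each simplex with vertices in this order, K has dimension 1 with simplices:

  0-simplices (5): a, b, c, d, e
  1-simplices (6): ad, ae, bc, be, ce, de

giving chain groups C_0 ≅ Z^5, C_1 ≅ Z^6.

∂_1: C_1 → C_0 sends each edge [p,q] (with p < q) to q − p.
The 5×6 boundary matrix has rank 4 and Smith normal form diag(1,1,1,1).

Now H_k = ker ∂_k / im ∂_{k+1}, so:

  H_0: rank C_0 − rank ∂_1 = 5 − 4 = 1, and the invariant factors of ∂_1 are all 1, so H_0 ≅ Z.

H_0 ≅ Z.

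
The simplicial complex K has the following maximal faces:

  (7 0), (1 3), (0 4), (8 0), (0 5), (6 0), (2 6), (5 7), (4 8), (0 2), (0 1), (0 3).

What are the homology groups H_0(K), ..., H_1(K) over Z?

We work with the vertex ordering 0 < 1 < 2 < 3 < 4 < 5 < 6 < 7 < 8. The simplices of K, each written with vertices in increasing order, are:

  0-simplices (9): [0], [1], [2], [3], [4], [5], [6], [7], [8]
  1-simplices (12): [0,1], [0,2], [0,3], [0,4], [0,5], [0,6], [0,7], [0,8], [1,3], [2,6], [4,8], [5,7]

Hence C_0 ≅ Z^9, C_1 ≅ Z^12.

Boundary ∂_1: C_1 → C_0 sends each edge [p,q] (with p < q) to q − p.
As a 9×12 matrix over Z this has rank 8, with invariant factors (1,1,1,1,1,1,1,1).

From H_k ≅ ker(∂_k) / im(∂_{k+1}) we obtain:

  H_0: rank C_0 − rank ∂_1 = 9 − 8 = 1, and the invariant factors of ∂_1 are all 1, so H_0 ≅ Z.
  H_1: rank ker ∂_1 − rank ∂_2 = (12 − 8) − 0 = 4, and there is no ∂_2, so H_1 ≅ Z^4.

As a check, the Euler characteristic is 9 − 12 = -3, which agrees with 1 − 4 = -3.

H_0 = Z,  H_1 = Z^4.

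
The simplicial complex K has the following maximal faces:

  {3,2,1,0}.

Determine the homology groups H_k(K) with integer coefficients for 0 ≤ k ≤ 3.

Order the vertices as 0 < 1 < 2 < 3. Listing each simplex with vertices in this order, K has dimension 3 with simplices:

  0-simplices (4): [0], [1], [2], [3]
  1-simplices (6): [0,1], [0,2], [0,3], [1,2], [1,3], [2,3]
  2-simplices (4): [0,1,2], [0,1,3], [0,2,3], [1,2,3]
  3-simplices (1): [0,1,2,3]

so the chain groups are C_0 ≅ Z^4, C_1 ≅ Z^6, C_2 ≅ Z^4, C_3 ≅ Z^1.

The boundary map ∂_1: C_1 → C_0 is given by ∂[p,q] = [q] − [p]. For instance
  ∂[0,3] = [3] − [0].
The 4×6 boundary matrix has rank 3 and Smith normal form diag(1,1,1).

Boundary ∂_2: C_2 → C_1 maps a triangle to the signed sum of its edges. For instance
  ∂[0,1,3] = [1,3] − [0,3] + [0,1],
  ∂[0,2,3] = [2,3] − [0,3] + [0,2].
The resulting 6×4 matrix has rank 3, and its Smith normal form has invariant factors (1,1,1).

The boundary map ∂_3: C_3 → C_2 sends each 3-simplex σ to the alternating sum Σ_i (−1)^i (σ with its i-th vertex removed). For instance
  ∂[0,1,2,3] = [1,2,3] − [0,2,3] + [0,1,3] − [0,1,2].
The 4×1 boundary matrix has rank 1 and Smith normal form diag(1).

Reading off H_k = ker ∂_k / im ∂_{k+1}:

  H_0: rank C_0 − rank ∂_1 = 4 − 3 = 1, and the invariant factors of ∂_1 are all 1, so H_0 ≅ Z.
  H_1: rank ker ∂_1 − rank ∂_2 = (6 − 3) − 3 = 0, and the invariant factors of ∂_2 are all 1, so H_1 ≅ 0.
  H_2: rank ker ∂_2 − rank ∂_3 = (4 − 3) − 1 = 0, and the invariant factors of ∂_3 are all 1, so H_2 ≅ 0.
  H_3: rank ker ∂_3 − rank ∂_4 = (1 − 1) − 0 = 0, and there is no ∂_4, so H_3 ≅ 0.

As a check, the Euler characteristic is 4 − 6 + 4 − 1 = 1, which agrees with 1 − 0 + 0 − 0 = 1.

H_0 = Z,  H_1 = 0,  H_2 = 0,  H_3 = 0.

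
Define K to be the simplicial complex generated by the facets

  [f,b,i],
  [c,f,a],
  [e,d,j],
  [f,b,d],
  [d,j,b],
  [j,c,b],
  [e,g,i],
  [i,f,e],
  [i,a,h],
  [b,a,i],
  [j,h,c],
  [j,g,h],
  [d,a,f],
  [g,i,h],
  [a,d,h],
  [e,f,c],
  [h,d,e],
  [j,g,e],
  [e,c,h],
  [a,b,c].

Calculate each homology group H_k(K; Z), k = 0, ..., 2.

K has 10 vertices, 30 edges, 20 triangles.
rank ∂_0 = 0, rank ∂_1 = 9 ⇒ b_0 = 10 − 0 − 9 = 1; all invariant factors of ∂_1 are 1 so no torsion. So H_0 ≅ Z.
rank ∂_1 = 9, rank ∂_2 = 20 ⇒ b_1 = 30 − 9 − 20 = 1; ∂_2 has invariant factor(s) [2] giving torsion. So H_1 ≅ Z × Z/2.
rank ∂_2 = 20, rank ∂_3 = 0 ⇒ b_2 = 20 − 20 − 0 = 0. So H_2 ≅ 0.

H_0 ≅ Z,  H_1 ≅ Z × Z/2,  H_2 = 0.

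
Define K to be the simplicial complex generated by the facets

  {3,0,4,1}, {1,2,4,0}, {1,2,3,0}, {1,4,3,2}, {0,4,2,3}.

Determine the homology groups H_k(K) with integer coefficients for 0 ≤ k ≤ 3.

H_0 ≅ Z,  H_1 = 0,  H_2 = 0,  H_3 ≅ Z.

Take the total order 0 < 1 < 2 < 3 < 4 on the vertex set. Then K (dimension 3) consists of the simplices:

  0-simplices (5): [0], [1], [2], [3], [4]
  1-simplices (10): [0,1], [0,2], [0,3], [0,4], [1,2], [1,3], [1,4], [2,3], [2,4], [3,4]
  2-simplices (10): [0,1,2], [0,1,3], [0,1,4], [0,2,3], [0,2,4], [0,3,4], [1,2,3], [1,2,4], [1,3,4], [2,3,4]
  3-simplices (5): [0,1,2,3], [0,1,2,4], [0,1,3,4], [0,2,3,4], [1,2,3,4]

giving chain groups C_0 ≅ Z^5, C_1 ≅ Z^10, C_2 ≅ Z^10, C_3 ≅ Z^5.

∂_1: C_1 → C_0 sends each edge [p,q] (with p < q) to q − p. For instance
  ∂[2,4] = [4] − [2].
The resulting 5×10 matrix has rank 4, and its Smith normal form has invariant factors (1,1,1,1).

The boundary map ∂_2: C_2 → C_1 maps a triangle to the signed sum of its edges. For instance
  ∂[1,2,3] = [2,3] − [1,3] + [1,2],
  ∂[0,2,4] = [2,4] − [0,4] + [0,2].
The 10×10 boundary matrix has rank 6 and Smith normal form diag(1,1,1,1,1,1).

The boundary map ∂_3: C_3 → C_2 sends each 3-simplex σ to the alternating sum Σ_i (−1)^i (σ with its i-th vertex removed). For instance
  ∂[0,2,3,4] = [2,3,4] − [0,3,4] + [0,2,4] − [0,2,3],
  ∂[0,1,2,3] = [1,2,3] − [0,2,3] + [0,1,3] − [0,1,2].
The 10×5 boundary matrix has rank 4 and Smith normal form diag(1,1,1,1).

Now H_k = ker ∂_k / im ∂_{k+1}, so:

  H_0: rank C_0 − rank ∂_1 = 5 − 4 = 1, and the invariant factors of ∂_1 are all 1, so H_0 ≅ Z.
  H_1: rank ker ∂_1 − rank ∂_2 = (10 − 4) − 6 = 0, and the invariant factors of ∂_2 are all 1, so H_1 ≅ 0.
  H_2: rank ker ∂_2 − rank ∂_3 = (10 − 6) − 4 = 0, and the invariant factors of ∂_3 are all 1, so H_2 ≅ 0.
  H_3: rank ker ∂_3 − rank ∂_4 = (5 − 4) − 0 = 1, and there is no ∂_4, so H_3 ≅ Z.

As a check, the Euler characteristic is 5 − 10 + 10 − 5 = 0, which agrees with 1 − 0 + 0 − 1 = 0.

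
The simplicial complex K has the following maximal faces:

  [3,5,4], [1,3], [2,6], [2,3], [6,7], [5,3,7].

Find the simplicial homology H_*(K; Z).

Order the vertices as 1 < 2 < 3 < 4 < 5 < 6 < 7. Listing each simplex with vertices in this order, K has dimension 2 with simplices:

  0-simplices (7): [1], [2], [3], [4], [5], [6], [7]
  1-simplices (9): [1,3], [2,3], [2,6], [3,4], [3,5], [3,7], [4,5], [5,7], [6,7]
  2-simplices (2): [3,4,5], [3,5,7]

giving chain groups C_0 ≅ Z^7, C_1 ≅ Z^9, C_2 ≅ Z^2.

Boundary ∂_1: C_1 → C_0 maps an edge to its endpoints' difference, ∂[p,q] = q − p. For instance
  ∂[2,3] = [3] − [2].
The 7×9 boundary matrix has rank 6 and Smith normal form diag(1,1,1,1,1,1).

∂_2: C_2 → C_1 maps a triangle to the signed sum of its edges. For instance
  ∂[3,5,7] = [5,7] − [3,7] + [3,5],
  ∂[3,4,5] = [4,5] − [3,5] + [3,4].
This gives a 9×2 integer matrix of rank 2; reducing to Smith normal form yields diagonal entries (1,1).

Now H_k = ker ∂_k / im ∂_{k+1}, so:

  H_0: rank C_0 − rank ∂_1 = 7 − 6 = 1, and the invariant factors of ∂_1 are all 1, so H_0 ≅ Z.
  H_1: rank ker ∂_1 − rank ∂_2 = (9 − 6) − 2 = 1, and the invariant factors of ∂_2 are all 1, so H_1 ≅ Z.
  H_2: rank ker ∂_2 − rank ∂_3 = (2 − 2) − 0 = 0, and there is no ∂_3, so H_2 ≅ 0.

H_0 ≅ Z,  H_1 ≅ Z,  H_2 = 0.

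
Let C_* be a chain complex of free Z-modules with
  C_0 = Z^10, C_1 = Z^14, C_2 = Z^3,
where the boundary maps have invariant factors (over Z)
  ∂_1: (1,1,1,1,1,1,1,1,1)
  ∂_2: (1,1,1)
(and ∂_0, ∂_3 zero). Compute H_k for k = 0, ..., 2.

H_0: b_0 = 10 − 0 − 9 = 1; torsion from ∂_1 factors > 1: none. So H_0 = Z.
H_1: b_1 = 14 − 9 − 3 = 2; torsion from ∂_2 factors > 1: none. So H_1 = Z^2.
H_2: b_2 = 3 − 3 − 0 = 0; torsion from ∂_3 factors > 1: none. So H_2 = 0.

H_0 = Z,  H_1 = Z^2,  H_2 = 0.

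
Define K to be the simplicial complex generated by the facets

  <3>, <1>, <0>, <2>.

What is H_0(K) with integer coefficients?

Take the total order 0 < 1 < 2 < 3 on the vertex set. Then K (dimension 0) consists of the simplices:

  0-simplices (4): [0], [1], [2], [3]

giving chain groups C_0 ≅ Z^4.

From H_k ≅ ker(∂_k) / im(∂_{k+1}) we obtain:

  H_0: rank C_0 − rank ∂_1 = 4 − 0 = 4, and there is no ∂_1, so H_0 = Z^4.

H_0 = Z^4.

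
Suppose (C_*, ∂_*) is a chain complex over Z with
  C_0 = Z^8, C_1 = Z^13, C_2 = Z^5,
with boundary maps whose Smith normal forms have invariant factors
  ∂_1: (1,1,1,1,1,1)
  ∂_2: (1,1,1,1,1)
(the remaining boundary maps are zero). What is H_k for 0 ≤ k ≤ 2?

H_0: b_0 = 8 − 0 − 6 = 2; torsion from ∂_1 factors > 1: none. So H_0 ≅ Z^2.
H_1: b_1 = 13 − 6 − 5 = 2; torsion from ∂_2 factors > 1: none. So H_1 ≅ Z^2.
H_2: b_2 = 5 − 5 − 0 = 0; torsion from ∂_3 factors > 1: none. So H_2 ≅ 0.

H_0 ≅ Z^2,  H_1 ≅ Z^2,  H_2 = 0.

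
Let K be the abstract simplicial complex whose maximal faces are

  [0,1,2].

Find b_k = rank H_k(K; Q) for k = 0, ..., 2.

b_0 = 1, b_1 = 0, b_2 = 0.

Fix the vertex order 0 < 1 < 2 and write every simplex with vertices in increasing order. Then dim K = 2 and the simplices of K are:

  0-simplices (3): [0], [1], [2]
  1-simplices (3): [0,1], [0,2], [1,2]
  2-simplices (1): [0,1,2]

giving chain groups C_0 ≅ Z^3, C_1 ≅ Z^3, C_2 ≅ Z^1.

The boundary map ∂_1: C_1 → C_0 is given by ∂[p,q] = [q] − [p].
This gives a 3×3 integer matrix of rank 2; reducing to Smith normal form yields diagonal entries (1,1).

Boundary ∂_2: C_2 → C_1 acts by ∂[p,q,r] = [q,r] − [p,r] + [p,q]. For instance
  ∂[0,1,2] = [1,2] − [0,2] + [0,1].
This gives a 3×1 integer matrix of rank 1; reducing to Smith normal form yields diagonal entries (1).

Reading off H_k = ker ∂_k / im ∂_{k+1}:

  H_0: rank C_0 − rank ∂_1 = 3 − 2 = 1, and the invariant factors of ∂_1 are all 1, so H_0 = Z.
  H_1: rank ker ∂_1 − rank ∂_2 = (3 − 2) − 1 = 0, and the invariant factors of ∂_2 are all 1, so H_1 = 0.
  H_2: rank ker ∂_2 − rank ∂_3 = (1 − 1) − 0 = 0, and there is no ∂_3, so H_2 = 0.

Hence the Betti numbers are b_0 = 1, b_1 = 0, b_2 = 0.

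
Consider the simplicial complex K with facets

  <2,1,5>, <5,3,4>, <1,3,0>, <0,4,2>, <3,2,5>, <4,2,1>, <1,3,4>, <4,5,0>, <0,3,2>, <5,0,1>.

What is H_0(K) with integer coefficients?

H_0 = Z.

Fix the vertex order 0 < 1 < 2 < 3 < 4 < 5 and write every simplex with vertices in increasing order. Then dim K = 2 and the simplices of K are:

  0-simplices (6): [0], [1], [2], [3], [4], [5]
  1-simplices (15): [0,1], [0,2], [0,3], [0,4], [0,5], [1,2], [1,3], [1,4], [1,5], [2,3], [2,4], [2,5], [3,4], [3,5], [4,5]
  2-simplices (10): [0,1,3], [0,1,5], [0,2,3], [0,2,4], [0,4,5], [1,2,4], [1,2,5], [1,3,4], [2,3,5], [3,4,5]

so the chain groups are C_0 ≅ Z^6, C_1 ≅ Z^15, C_2 ≅ Z^10.

The boundary map ∂_1: C_1 → C_0 sends each edge [p,q] (with p < q) to q − p.
The resulting 6×15 matrix has rank 5, and its Smith normal form has invariant factors (1,1,1,1,1).

The boundary map ∂_2: C_2 → C_1 acts by ∂[p,q,r] = [q,r] − [p,r] + [p,q]. For instance
  ∂[0,2,3] = [2,3] − [0,3] + [0,2],
  ∂[2,3,5] = [3,5] − [2,5] + [2,3].
The 15×10 boundary matrix has rank 10 and Smith normal form diag(1,1,1,1,1,1,1,1,1,2).

Now H_k = ker ∂_k / im ∂_{k+1}, so:

  H_0: rank C_0 − rank ∂_1 = 6 − 5 = 1, and the invariant factors of ∂_1 are all 1, so H_0 = Z.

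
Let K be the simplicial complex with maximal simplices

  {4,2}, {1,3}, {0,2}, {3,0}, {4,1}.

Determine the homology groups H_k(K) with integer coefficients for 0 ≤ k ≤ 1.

Order the vertices as 0 < 1 < 2 < 3 < 4. Listing each simplex with vertices in this order, K has dimension 1 with simplices:

  0-simplices (5): [0], [1], [2], [3], [4]
  1-simplices (5): [0,2], [0,3], [1,3], [1,4], [2,4]

so the chain groups are C_0 ≅ Z^5, C_1 ≅ Z^5.

The boundary map ∂_1: C_1 → C_0 sends each edge [p,q] (with p < q) to q − p.
As a 5×5 matrix over Z this has rank 4, with invariant factors (1,1,1,1).

From H_k ≅ ker(∂_k) / im(∂_{k+1}) we obtain:

  H_0: rank C_0 − rank ∂_1 = 5 − 4 = 1, and the invariant factors of ∂_1 are all 1, so H_0 ≅ Z.
  H_1: rank ker ∂_1 − rank ∂_2 = (5 − 4) − 0 = 1, and there is no ∂_2, so H_1 ≅ Z.

(K is a triangulation of the circle S^1.)

H_0 = Z,  H_1 = Z.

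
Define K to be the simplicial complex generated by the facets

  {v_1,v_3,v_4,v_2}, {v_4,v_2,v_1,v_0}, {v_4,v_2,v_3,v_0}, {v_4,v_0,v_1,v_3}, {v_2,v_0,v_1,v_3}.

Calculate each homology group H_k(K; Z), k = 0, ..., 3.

H_0 ≅ Z,  H_1 = 0,  H_2 = 0,  H_3 ≅ Z.

Order the vertices as v_0 < v_1 < v_2 < v_3 < v_4. Listing each simplex with vertices in this order, K has dimension 3 with simplices:

  0-simplices (5): [v_0], [v_1], [v_2], [v_3], [v_4]
  1-simplices (10): [v_0,v_1], [v_0,v_2], [v_0,v_3], [v_0,v_4], [v_1,v_2], [v_1,v_3], [v_1,v_4], [v_2,v_3], [v_2,v_4], [v_3,v_4]
  2-simplices (10): [v_0,v_1,v_2], [v_0,v_1,v_3], [v_0,v_1,v_4], [v_0,v_2,v_3], [v_0,v_2,v_4], [v_0,v_3,v_4], [v_1,v_2,v_3], [v_1,v_2,v_4], [v_1,v_3,v_4], [v_2,v_3,v_4]
  3-simplices (5): [v_0,v_1,v_2,v_3], [v_0,v_1,v_2,v_4], [v_0,v_1,v_3,v_4], [v_0,v_2,v_3,v_4], [v_1,v_2,v_3,v_4]

giving chain groups C_0 ≅ Z^5, C_1 ≅ Z^10, C_2 ≅ Z^10, C_3 ≅ Z^5.

Boundary ∂_1: C_1 → C_0 sends each edge [p,q] (with p < q) to q − p. For instance
  ∂[v_0,v_2] = [v_2] − [v_0].
The 5×10 boundary matrix has rank 4 and Smith normal form diag(1,1,1,1).

The boundary map ∂_2: C_2 → C_1 maps a triangle to the signed sum of its edges. For instance
  ∂[v_1,v_2,v_3] = [v_2,v_3] − [v_1,v_3] + [v_1,v_2],
  ∂[v_0,v_3,v_4] = [v_3,v_4] − [v_0,v_4] + [v_0,v_3].
The 10×10 boundary matrix has rank 6 and Smith normal form diag(1,1,1,1,1,1).

Boundary ∂_3: C_3 → C_2 sends each 3-simplex σ to the alternating sum Σ_i (−1)^i (σ with its i-th vertex removed). For instance
  ∂[v_0,v_2,v_3,v_4] = [v_2,v_3,v_4] − [v_0,v_3,v_4] + [v_0,v_2,v_4] − [v_0,v_2,v_3],
  ∂[v_0,v_1,v_2,v_4] = [v_1,v_2,v_4] − [v_0,v_2,v_4] + [v_0,v_1,v_4] − [v_0,v_1,v_2].
The 10×5 boundary matrix has rank 4 and Smith normal form diag(1,1,1,1).

Now H_k = ker ∂_k / im ∂_{k+1}, so:

  H_0: rank C_0 − rank ∂_1 = 5 − 4 = 1, and the invariant factors of ∂_1 are all 1, so H_0 = Z.
  H_1: rank ker ∂_1 − rank ∂_2 = (10 − 4) − 6 = 0, and the invariant factors of ∂_2 are all 1, so H_1 = 0.
  H_2: rank ker ∂_2 − rank ∂_3 = (10 − 6) − 4 = 0, and the invariant factors of ∂_3 are all 1, so H_2 = 0.
  H_3: rank ker ∂_3 − rank ∂_4 = (5 − 4) − 0 = 1, and there is no ∂_4, so H_3 = Z.

As a check, the Euler characteristic is 5 − 10 + 10 − 5 = 0, which agrees with 1 − 0 + 0 − 1 = 0.
(K is a triangulation of the 3-sphere S^3.)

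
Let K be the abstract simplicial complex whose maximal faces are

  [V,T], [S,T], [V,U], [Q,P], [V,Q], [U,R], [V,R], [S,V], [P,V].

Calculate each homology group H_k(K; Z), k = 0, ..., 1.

H_0 = Z,  H_1 = Z^3.

Fix the vertex order P < Q < R < S < T < U < V and write every simplex with vertices in increasing order. Then dim K = 1 and the simplices of K are:

  0-simplices (7): P, Q, R, S, T, U, V
  1-simplices (9): PQ, PV, QV, RU, RV, ST, SV, TV, UV

Hence C_0 ≅ Z^7, C_1 ≅ Z^9.

The boundary map ∂_1: C_1 → C_0 maps an edge to its endpoints' difference, ∂[p,q] = q − p.
The 7×9 boundary matrix has rank 6 and Smith normal form diag(1,1,1,1,1,1).

Computing H_k = (kernel of ∂_k) / (image of ∂_{k+1}):

  H_0: rank C_0 − rank ∂_1 = 7 − 6 = 1, and the invariant factors of ∂_1 are all 1, so H_0 = Z.
  H_1: rank ker ∂_1 − rank ∂_2 = (9 − 6) − 0 = 3, and there is no ∂_2, so H_1 = Z^3.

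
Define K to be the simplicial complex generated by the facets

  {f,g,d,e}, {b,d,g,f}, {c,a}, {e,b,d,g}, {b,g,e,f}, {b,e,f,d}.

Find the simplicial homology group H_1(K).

H_1 = 0.

We work with the vertex ordering a < b < c < d < e < f < g. The simplices of K, each written with vertices in increasing order, are:

  0-simplices (7): a, b, c, d, e, f, g
  1-simplices (11): ac, bd, be, bf, bg, de, df, dg, ef, eg, fg
  2-simplices (10): bde, bdf, bdg, bef, beg, bfg, def, deg, dfg, efg
  3-simplices (5): bdef, bdeg, bdfg, befg, defg

Hence C_0 ≅ Z^7, C_1 ≅ Z^11, C_2 ≅ Z^10, C_3 ≅ Z^5.

Boundary ∂_1: C_1 → C_0 maps an edge to its endpoints' difference, ∂[p,q] = q − p. For instance
  ∂de = e − d.
As a 7×11 matrix over Z this has rank 5, with invariant factors (1,1,1,1,1).

The boundary map ∂_2: C_2 → C_1 acts by ∂[p,q,r] = [q,r] − [p,r] + [p,q]. For instance
  ∂beg = eg − bg + be,
  ∂bef = ef − bf + be.
As a 11×10 matrix over Z this has rank 6, with invariant factors (1,1,1,1,1,1).

Boundary ∂_3: C_3 → C_2 sends each 3-simplex σ to the alternating sum Σ_i (−1)^i (σ with its i-th vertex removed). For instance
  ∂befg = efg − bfg + beg − bef,
  ∂defg = efg − dfg + deg − def.
This gives a 10×5 integer matrix of rank 4; reducing to Smith normal form yields diagonal entries (1,1,1,1).

Now H_k = ker ∂_k / im ∂_{k+1}, so:

  H_1: rank ker ∂_1 − rank ∂_2 = (11 − 5) − 6 = 0, and the invariant factors of ∂_2 are all 1, so H_1 ≅ 0.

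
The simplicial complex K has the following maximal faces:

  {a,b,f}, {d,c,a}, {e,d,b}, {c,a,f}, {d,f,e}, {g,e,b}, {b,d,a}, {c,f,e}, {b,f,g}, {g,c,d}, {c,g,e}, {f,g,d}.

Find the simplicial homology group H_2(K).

H_2 ≅ 0.

Order the vertices as a < b < c < d < e < f < g. Listing each simplex with vertices in this order, K has dimension 2 with simplices:

  0-simplices (7): a, b, c, d, e, f, g
  1-simplices (18): ab, ac, ad, af, bd, be, bf, bg, cd, ce, cf, cg, de, df, dg, ef, eg, fg
  2-simplices (12): abd, abf, acd, acf, bde, beg, bfg, cdg, cef, ceg, def, dfg

so the chain groups are C_0 ≅ Z^7, C_1 ≅ Z^18, C_2 ≅ Z^12.

∂_1: C_1 → C_0 is given by ∂[p,q] = [q] − [p]. For instance
  ∂eg = g − e.
The resulting 7×18 matrix has rank 6, and its Smith normal form has invariant factors (1,1,1,1,1,1).

The boundary map ∂_2: C_2 → C_1 maps a triangle to the signed sum of its edges. For instance
  ∂acd = cd − ad + ac,
  ∂bde = de − be + bd.
The 18×12 boundary matrix has rank 12 and Smith normal form diag(1,1,1,1,1,1,1,1,1,1,1,2).

From H_k ≅ ker(∂_k) / im(∂_{k+1}) we obtain:

  H_2: rank ker ∂_2 − rank ∂_3 = (12 − 12) − 0 = 0, and there is no ∂_3, so H_2 = 0.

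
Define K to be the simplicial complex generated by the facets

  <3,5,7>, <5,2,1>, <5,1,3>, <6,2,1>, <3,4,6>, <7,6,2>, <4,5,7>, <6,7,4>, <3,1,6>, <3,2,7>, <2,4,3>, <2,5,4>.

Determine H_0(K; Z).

Order the vertices as 1 < 2 < 3 < 4 < 5 < 6 < 7. Listing each simplex with vertices in this order, K has dimension 2 with simplices:

  0-simplices (7): [1], [2], [3], [4], [5], [6], [7]
  1-simplices (18): [1,2], [1,3], [1,5], [1,6], [2,3], [2,4], [2,5], [2,6], [2,7], [3,4], [3,5], [3,6], [3,7], [4,5], [4,6], [4,7], [5,7], [6,7]
  2-simplices (12): [1,2,5], [1,2,6], [1,3,5], [1,3,6], [2,3,4], [2,3,7], [2,4,5], [2,6,7], [3,4,6], [3,5,7], [4,5,7], [4,6,7]

Hence C_0 ≅ Z^7, C_1 ≅ Z^18, C_2 ≅ Z^12.

The boundary map ∂_1: C_1 → C_0 maps an edge to its endpoints' difference, ∂[p,q] = q − p. For instance
  ∂[1,5] = [5] − [1].
The 7×18 boundary matrix has rank 6 and Smith normal form diag(1,1,1,1,1,1).

Boundary ∂_2: C_2 → C_1 sends each 2-simplex [p,q,r] to [q,r] − [p,r] + [p,q]. For instance
  ∂[1,3,6] = [3,6] − [1,6] + [1,3],
  ∂[2,3,7] = [3,7] − [2,7] + [2,3].
This gives a 18×12 integer matrix of rank 12; reducing to Smith normal form yields diagonal entries (1,1,1,1,1,1,1,1,1,1,1,2).

Computing H_k = (kernel of ∂_k) / (image of ∂_{k+1}):

  H_0: rank C_0 − rank ∂_1 = 7 − 6 = 1, and the invariant factors of ∂_1 are all 1, so H_0 = Z.

H_0 ≅ Z.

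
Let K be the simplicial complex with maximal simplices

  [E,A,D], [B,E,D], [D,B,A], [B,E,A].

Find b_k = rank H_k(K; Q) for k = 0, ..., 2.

b_0 = 1, b_1 = 0, b_2 = 1.

We work with the vertex ordering A < B < D < E. The simplices of K, each written with vertices in increasing order, are:

  0-simplices (4): A, B, D, E
  1-simplices (6): AB, AD, AE, BD, BE, DE
  2-simplices (4): ABD, ABE, ADE, BDE

giving chain groups C_0 ≅ Z^4, C_1 ≅ Z^6, C_2 ≅ Z^4.

Boundary ∂_1: C_1 → C_0 is given by ∂[p,q] = [q] − [p].
The resulting 4×6 matrix has rank 3, and its Smith normal form has invariant factors (1,1,1).

∂_2: C_2 → C_1 maps a triangle to the signed sum of its edges. For instance
  ∂BDE = DE − BE + BD,
  ∂ABE = BE − AE + AB.
As a 6×4 matrix over Z this has rank 3, with invariant factors (1,1,1).

Reading off H_k = ker ∂_k / im ∂_{k+1}:

  H_0: rank C_0 − rank ∂_1 = 4 − 3 = 1, and the invariant factors of ∂_1 are all 1, so H_0 = Z.
  H_1: rank ker ∂_1 − rank ∂_2 = (6 − 3) − 3 = 0, and the invariant factors of ∂_2 are all 1, so H_1 = 0.
  H_2: rank ker ∂_2 − rank ∂_3 = (4 − 3) − 0 = 1, and there is no ∂_3, so H_2 = Z.

Hence the Betti numbers are b_0 = 1, b_1 = 0, b_2 = 1.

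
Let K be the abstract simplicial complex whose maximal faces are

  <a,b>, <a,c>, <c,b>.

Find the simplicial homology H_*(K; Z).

Take the total order a < b < c on the vertex set. Then K (dimension 1) consists of the simplices:

  0-simplices (3): a, b, c
  1-simplices (3): ab, ac, bc

giving chain groups C_0 ≅ Z^3, C_1 ≅ Z^3.

Boundary ∂_1: C_1 → C_0 maps an edge to its endpoints' difference, ∂[p,q] = q − p. For instance
  ∂ab = b − a.
This gives a 3×3 integer matrix of rank 2; reducing to Smith normal form yields diagonal entries (1,1).

From H_k ≅ ker(∂_k) / im(∂_{k+1}) we obtain:

  H_0: rank C_0 − rank ∂_1 = 3 − 2 = 1, and the invariant factors of ∂_1 are all 1, so H_0 ≅ Z.
  H_1: rank ker ∂_1 − rank ∂_2 = (3 − 2) − 0 = 1, and there is no ∂_2, so H_1 ≅ Z.

H_0 ≅ Z,  H_1 ≅ Z.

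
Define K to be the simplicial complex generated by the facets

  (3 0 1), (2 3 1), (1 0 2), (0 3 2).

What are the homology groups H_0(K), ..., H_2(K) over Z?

H_0 ≅ Z,  H_1 = 0,  H_2 ≅ Z.

Order the vertices as 0 < 1 < 2 < 3. Listing each simplex with vertices in this order, K has dimension 2 with simplices:

  0-simplices (4): [0], [1], [2], [3]
  1-simplices (6): [0,1], [0,2], [0,3], [1,2], [1,3], [2,3]
  2-simplices (4): [0,1,2], [0,1,3], [0,2,3], [1,2,3]

so the chain groups are C_0 ≅ Z^4, C_1 ≅ Z^6, C_2 ≅ Z^4.

∂_1: C_1 → C_0 is given by ∂[p,q] = [q] − [p]. For instance
  ∂[0,1] = [1] − [0].
The 4×6 boundary matrix has rank 3 and Smith normal form diag(1,1,1).

The boundary map ∂_2: C_2 → C_1 acts by ∂[p,q,r] = [q,r] − [p,r] + [p,q]. For instance
  ∂[1,2,3] = [2,3] − [1,3] + [1,2],
  ∂[0,2,3] = [2,3] − [0,3] + [0,2].
This gives a 6×4 integer matrix of rank 3; reducing to Smith normal form yields diagonal entries (1,1,1).

Reading off H_k = ker ∂_k / im ∂_{k+1}:

  H_0: rank C_0 − rank ∂_1 = 4 − 3 = 1, and the invariant factors of ∂_1 are all 1, so H_0 = Z.
  H_1: rank ker ∂_1 − rank ∂_2 = (6 − 3) − 3 = 0, and the invariant factors of ∂_2 are all 1, so H_1 = 0.
  H_2: rank ker ∂_2 − rank ∂_3 = (4 − 3) − 0 = 1, and there is no ∂_3, so H_2 = Z.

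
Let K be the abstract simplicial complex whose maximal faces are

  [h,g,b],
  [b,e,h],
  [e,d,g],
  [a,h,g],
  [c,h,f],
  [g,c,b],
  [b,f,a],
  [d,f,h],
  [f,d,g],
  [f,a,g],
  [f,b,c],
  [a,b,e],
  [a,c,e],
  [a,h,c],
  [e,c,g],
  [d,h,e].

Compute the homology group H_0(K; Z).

H_0 = Z.

We work with the vertex ordering a < b < c < d < e < f < g < h. The simplices of K, each written with vertices in increasing order, are:

  0-simplices (8): a, b, c, d, e, f, g, h
  1-simplices (24): ab, ac, ae, af, ag, ah, bc, be, bf, bg, bh, ce, cf, cg, ch, de, df, dg, dh, eg, eh, fg, fh, gh
  2-simplices (16): abe, abf, ace, ach, afg, agh, bcf, bcg, beh, bgh, ceg, cfh, deg, deh, dfg, dfh

so the chain groups are C_0 ≅ Z^8, C_1 ≅ Z^24, C_2 ≅ Z^16.

The boundary map ∂_1: C_1 → C_0 sends each edge [p,q] (with p < q) to q − p. For instance
  ∂gh = h − g.
The resulting 8×24 matrix has rank 7, and its Smith normal form has invariant factors (1,1,1,1,1,1,1).

The boundary map ∂_2: C_2 → C_1 maps a triangle to the signed sum of its edges. For instance
  ∂dfh = fh − dh + df,
  ∂ach = ch − ah + ac.
As a 24×16 matrix over Z this has rank 15, with invariant factors (1,1,1,1,1,1,1,1,1,1,1,1,1,1,1).

Now H_k = ker ∂_k / im ∂_{k+1}, so:

  H_0: rank C_0 − rank ∂_1 = 8 − 7 = 1, and the invariant factors of ∂_1 are all 1, so H_0 = Z.

(K is a triangulation of the torus T^2.)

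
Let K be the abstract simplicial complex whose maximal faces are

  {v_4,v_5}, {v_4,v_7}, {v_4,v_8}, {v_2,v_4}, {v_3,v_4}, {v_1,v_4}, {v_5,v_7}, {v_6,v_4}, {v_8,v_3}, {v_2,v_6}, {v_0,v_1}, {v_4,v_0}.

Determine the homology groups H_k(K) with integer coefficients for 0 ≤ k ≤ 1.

Order the vertices as v_0 < v_1 < v_2 < v_3 < v_4 < v_5 < v_6 < v_7 < v_8. Listing each simplex with vertices in this order, K has dimension 1 with simplices:

  0-simplices (9): [v_0], [v_1], [v_2], [v_3], [v_4], [v_5], [v_6], [v_7], [v_8]
  1-simplices (12): [v_0,v_1], [v_0,v_4], [v_1,v_4], [v_2,v_4], [v_2,v_6], [v_3,v_4], [v_3,v_8], [v_4,v_5], [v_4,v_6], [v_4,v_7], [v_4,v_8], [v_5,v_7]

so the chain groups are C_0 ≅ Z^9, C_1 ≅ Z^12.

Boundary ∂_1: C_1 → C_0 sends each edge [p,q] (with p < q) to q − p. For instance
  ∂[v_0,v_4] = [v_4] − [v_0].
This gives a 9×12 integer matrix of rank 8; reducing to Smith normal form yields diagonal entries (1,1,1,1,1,1,1,1).

Computing H_k = (kernel of ∂_k) / (image of ∂_{k+1}):

  H_0: rank C_0 − rank ∂_1 = 9 − 8 = 1, and the invariant factors of ∂_1 are all 1, so H_0 ≅ Z.
  H_1: rank ker ∂_1 − rank ∂_2 = (12 − 8) − 0 = 4, and there is no ∂_2, so H_1 ≅ Z^4.

(K is a triangulation of a wedge of 4 circles.)

H_0 = Z,  H_1 = Z^4.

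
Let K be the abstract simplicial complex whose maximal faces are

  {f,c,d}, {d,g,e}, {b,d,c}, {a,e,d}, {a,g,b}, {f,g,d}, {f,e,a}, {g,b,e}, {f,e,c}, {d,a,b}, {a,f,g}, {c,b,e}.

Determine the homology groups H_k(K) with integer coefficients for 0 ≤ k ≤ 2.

K has 7 vertices, 18 edges, 12 triangles.
rank ∂_0 = 0, rank ∂_1 = 6 ⇒ b_0 = 7 − 0 − 6 = 1; all invariant factors of ∂_1 are 1 so no torsion. So H_0 ≅ Z.
rank ∂_1 = 6, rank ∂_2 = 12 ⇒ b_1 = 18 − 6 − 12 = 0; ∂_2 has invariant factor(s) [2] giving torsion. So H_1 ≅ Z_2.
rank ∂_2 = 12, rank ∂_3 = 0 ⇒ b_2 = 12 − 12 − 0 = 0. So H_2 ≅ 0.

H_0 ≅ Z,  H_1 ≅ Z_2,  H_2 = 0.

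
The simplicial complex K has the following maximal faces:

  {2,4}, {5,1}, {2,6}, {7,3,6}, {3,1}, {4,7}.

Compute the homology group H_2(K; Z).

We work with the vertex ordering 1 < 2 < 3 < 4 < 5 < 6 < 7. The simplices of K, each written with vertices in increasing order, are:

  0-simplices (7): [1], [2], [3], [4], [5], [6], [7]
  1-simplices (8): [1,3], [1,5], [2,4], [2,6], [3,6], [3,7], [4,7], [6,7]
  2-simplices (1): [3,6,7]

so the chain groups are C_0 ≅ Z^7, C_1 ≅ Z^8, C_2 ≅ Z^1.

The boundary map ∂_1: C_1 → C_0 is given by ∂[p,q] = [q] − [p]. For instance
  ∂[6,7] = [7] − [6].
As a 7×8 matrix over Z this has rank 6, with invariant factors (1,1,1,1,1,1).

∂_2: C_2 → C_1 sends each 2-simplex [p,q,r] to [q,r] − [p,r] + [p,q]. For instance
  ∂[3,6,7] = [6,7] − [3,7] + [3,6].
The resulting 8×1 matrix has rank 1, and its Smith normal form has invariant factors (1).

From H_k ≅ ker(∂_k) / im(∂_{k+1}) we obtain:

  H_2: rank ker ∂_2 − rank ∂_3 = (1 − 1) − 0 = 0, and there is no ∂_3, so H_2 = 0.

H_2 = 0.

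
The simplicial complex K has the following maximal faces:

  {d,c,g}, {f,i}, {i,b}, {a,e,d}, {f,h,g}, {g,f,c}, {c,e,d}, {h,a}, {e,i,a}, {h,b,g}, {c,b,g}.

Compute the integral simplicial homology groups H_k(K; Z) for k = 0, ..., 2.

Take the total order a < b < c < d < e < f < g < h < i on the vertex set. Then K (dimension 2) consists of the simplices:

  0-simplices (9): a, b, c, d, e, f, g, h, i
  1-simplices (19): ad, ae, ah, ai, bc, bg, bh, bi, cd, ce, cf, cg, de, dg, ei, fg, fh, fi, gh
  2-simplices (8): ade, aei, bcg, bgh, cde, cdg, cfg, fgh

giving chain groups C_0 ≅ Z^9, C_1 ≅ Z^19, C_2 ≅ Z^8.

Boundary ∂_1: C_1 → C_0 maps an edge to its endpoints' difference, ∂[p,q] = q − p.
The resulting 9×19 matrix has rank 8, and its Smith normal form has invariant factors (1,1,1,1,1,1,1,1).

∂_2: C_2 → C_1 sends each 2-simplex [p,q,r] to [q,r] − [p,r] + [p,q]. For instance
  ∂cdg = dg − cg + cd,
  ∂aei = ei − ai + ae.
This gives a 19×8 integer matrix of rank 8; reducing to Smith normal form yields diagonal entries (1,1,1,1,1,1,1,1).

Computing H_k = (kernel of ∂_k) / (image of ∂_{k+1}):

  H_0: rank C_0 − rank ∂_1 = 9 − 8 = 1, and the invariant factors of ∂_1 are all 1, so H_0 ≅ Z.
  H_1: rank ker ∂_1 − rank ∂_2 = (19 − 8) − 8 = 3, and the invariant factors of ∂_2 are all 1, so H_1 ≅ Z^3.
  H_2: rank ker ∂_2 − rank ∂_3 = (8 − 8) − 0 = 0, and there is no ∂_3, so H_2 ≅ 0.

H_0 ≅ Z,  H_1 ≅ Z^3,  H_2 = 0.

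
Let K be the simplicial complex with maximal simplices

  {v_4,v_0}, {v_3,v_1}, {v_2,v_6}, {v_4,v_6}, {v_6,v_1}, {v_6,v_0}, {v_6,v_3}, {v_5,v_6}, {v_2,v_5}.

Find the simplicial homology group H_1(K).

Fix the vertex order v_0 < v_1 < v_2 < v_3 < v_4 < v_5 < v_6 and write every simplex with vertices in increasing order. Then dim K = 1 and the simplices of K are:

  0-simplices (7): [v_0], [v_1], [v_2], [v_3], [v_4], [v_5], [v_6]
  1-simplices (9): [v_0,v_4], [v_0,v_6], [v_1,v_3], [v_1,v_6], [v_2,v_5], [v_2,v_6], [v_3,v_6], [v_4,v_6], [v_5,v_6]

giving chain groups C_0 ≅ Z^7, C_1 ≅ Z^9.

Boundary ∂_1: C_1 → C_0 sends each edge [p,q] (with p < q) to q − p. For instance
  ∂[v_0,v_6] = [v_6] − [v_0].
The 7×9 boundary matrix has rank 6 and Smith normal form diag(1,1,1,1,1,1).

From H_k ≅ ker(∂_k) / im(∂_{k+1}) we obtain:

  H_1: rank ker ∂_1 − rank ∂_2 = (9 − 6) − 0 = 3, and there is no ∂_2, so H_1 ≅ Z^3.

(K is a triangulation of a wedge of 3 circles.)

H_1 = Z^3.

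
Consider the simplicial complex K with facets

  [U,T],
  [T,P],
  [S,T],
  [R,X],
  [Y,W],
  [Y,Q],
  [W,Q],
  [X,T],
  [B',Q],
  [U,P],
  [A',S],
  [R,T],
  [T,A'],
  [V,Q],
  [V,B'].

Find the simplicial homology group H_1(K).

Take the total order P < Q < R < S < T < U < V < W < X < Y < A' < B' on the vertex set. Then K (dimension 1) consists of the simplices:

  0-simplices (12): [P], [Q], [R], [S], [T], [U], [V], [W], [X], [Y], [A'], [B']
  1-simplices (15): [P,T], [P,U], [Q,V], [Q,W], [Q,Y], [Q,B'], [R,T], [R,X], [S,T], [S,A'], [T,U], [T,X], [T,A'], [V,B'], [W,Y]

Hence C_0 ≅ Z^12, C_1 ≅ Z^15.

Boundary ∂_1: C_1 → C_0 sends each edge [p,q] (with p < q) to q − p.
The resulting 12×15 matrix has rank 10, and its Smith normal form has invariant factors (1,1,1,1,1,1,1,1,1,1).

Reading off H_k = ker ∂_k / im ∂_{k+1}:

  H_1: rank ker ∂_1 − rank ∂_2 = (15 − 10) − 0 = 5, and there is no ∂_2, so H_1 = Z^5.

H_1 ≅ Z^5.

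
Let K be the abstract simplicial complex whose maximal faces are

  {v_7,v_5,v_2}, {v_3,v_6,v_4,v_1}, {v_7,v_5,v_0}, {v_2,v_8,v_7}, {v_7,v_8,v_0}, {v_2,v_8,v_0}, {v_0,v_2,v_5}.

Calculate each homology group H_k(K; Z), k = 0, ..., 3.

Take the total order v_0 < v_1 < v_2 < v_3 < v_4 < v_5 < v_6 < v_7 < v_8 on the vertex set. Then K (dimension 3) consists of the simplices:

  0-simplices (9): [v_0], [v_1], [v_2], [v_3], [v_4], [v_5], [v_6], [v_7], [v_8]
  1-simplices (15): (15 of them)
  2-simplices (10): [v_0,v_2,v_5], [v_0,v_2,v_8], [v_0,v_5,v_7], [v_0,v_7,v_8], [v_1,v_3,v_4], [v_1,v_3,v_6], [v_1,v_4,v_6], [v_2,v_5,v_7], [v_2,v_7,v_8], [v_3,v_4,v_6]
  3-simplices (1): [v_1,v_3,v_4,v_6]

so the chain groups are C_0 ≅ Z^9, C_1 ≅ Z^15, C_2 ≅ Z^10, C_3 ≅ Z^1.

∂_1: C_1 → C_0 sends each edge [p,q] (with p < q) to q − p. For instance
  ∂[v_2,v_8] = [v_8] − [v_2].
The resulting 9×15 matrix has rank 7, and its Smith normal form has invariant factors (1,1,1,1,1,1,1).

The boundary map ∂_2: C_2 → C_1 maps a triangle to the signed sum of its edges. For instance
  ∂[v_0,v_5,v_7] = [v_5,v_7] − [v_0,v_7] + [v_0,v_5],
  ∂[v_1,v_4,v_6] = [v_4,v_6] − [v_1,v_6] + [v_1,v_4].
The 15×10 boundary matrix has rank 8 and Smith normal form diag(1,1,1,1,1,1,1,1).

Boundary ∂_3: C_3 → C_2 sends each 3-simplex σ to the alternating sum Σ_i (−1)^i (σ with its i-th vertex removed). For instance
  ∂[v_1,v_3,v_4,v_6] = [v_3,v_4,v_6] − [v_1,v_4,v_6] + [v_1,v_3,v_6] − [v_1,v_3,v_4].
This gives a 10×1 integer matrix of rank 1; reducing to Smith normal form yields diagonal entries (1).

Reading off H_k = ker ∂_k / im ∂_{k+1}:

  H_0: rank C_0 − rank ∂_1 = 9 − 7 = 2, and the invariant factors of ∂_1 are all 1, so H_0 = Z^2.
  H_1: rank ker ∂_1 − rank ∂_2 = (15 − 7) − 8 = 0, and the invariant factors of ∂_2 are all 1, so H_1 = 0.
  H_2: rank ker ∂_2 − rank ∂_3 = (10 − 8) − 1 = 1, and the invariant factors of ∂_3 are all 1, so H_2 = Z.
  H_3: rank ker ∂_3 − rank ∂_4 = (1 − 1) − 0 = 0, and there is no ∂_4, so H_3 = 0.

H_0 ≅ Z^2,  H_1 = 0,  H_2 ≅ Z,  H_3 = 0.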